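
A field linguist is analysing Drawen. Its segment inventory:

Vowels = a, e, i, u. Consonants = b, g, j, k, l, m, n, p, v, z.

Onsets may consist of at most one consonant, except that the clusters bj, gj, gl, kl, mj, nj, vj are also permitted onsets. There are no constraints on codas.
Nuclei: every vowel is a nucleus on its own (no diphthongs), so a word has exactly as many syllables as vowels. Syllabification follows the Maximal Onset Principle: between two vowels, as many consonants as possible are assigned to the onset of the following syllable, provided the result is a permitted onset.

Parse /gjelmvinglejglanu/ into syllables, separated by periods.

gjelm.vin.glej.gla.nu

Nuclei (vowels): e, i, e, a, u → 5 syllables.
/e…i/ gap (V1→V2): cluster /lmv/ — the longest permitted-onset suffix is /v/; onset = /v/, preceding coda = /lm/.
/i…e/ gap (V2→V3): /ngl/ splits as /n/ + /gl/ (/gl/ is the longest suffix that is a licit onset).
/e…a/ gap (V3→V4): cluster /jgl/ — the longest permitted-onset suffix is /gl/; onset = /gl/, preceding coda = /j/.
/a…u/ gap (V4→V5): /n/ is a single consonant, so it becomes the next onset.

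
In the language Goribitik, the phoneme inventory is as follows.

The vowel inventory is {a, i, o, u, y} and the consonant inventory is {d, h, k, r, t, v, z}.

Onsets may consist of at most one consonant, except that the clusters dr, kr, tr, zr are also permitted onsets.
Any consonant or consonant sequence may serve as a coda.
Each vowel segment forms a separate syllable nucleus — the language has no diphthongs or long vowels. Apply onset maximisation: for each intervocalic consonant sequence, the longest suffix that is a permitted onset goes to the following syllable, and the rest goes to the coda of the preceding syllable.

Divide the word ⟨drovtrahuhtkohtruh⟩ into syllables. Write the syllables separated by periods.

Vowels present: o, a, u, o, u; each is a nucleus, giving 5 syllables.
σ1/σ2 boundary: /vtr/ — longest licit onset from the right is /tr/, leaving /v/ as coda.
σ2/σ3 boundary: /h/ is a single consonant, so it becomes the next onset.
σ3/σ4 boundary: /htk/ — longest licit onset from the right is /k/, leaving /ht/ as coda.
σ4/σ5 boundary: /htr/; trying suffixes from longest down, /tr/ is the first permitted one, so coda /h/ | onset /tr/.

drov.tra.huht.koh.truh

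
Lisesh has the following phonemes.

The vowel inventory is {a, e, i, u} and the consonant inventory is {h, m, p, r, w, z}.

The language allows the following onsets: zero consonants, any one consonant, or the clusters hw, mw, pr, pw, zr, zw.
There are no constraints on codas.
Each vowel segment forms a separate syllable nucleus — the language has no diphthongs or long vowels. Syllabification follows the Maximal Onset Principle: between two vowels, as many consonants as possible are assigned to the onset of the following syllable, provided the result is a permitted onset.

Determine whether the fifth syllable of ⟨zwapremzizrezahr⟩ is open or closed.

Nuclei (vowels): a, e, i, e, a → 5 syllables.
/a…e/ gap (V1→V2): cluster /pr/ — /pr/ is itself a permitted onset, so the whole cluster goes right; preceding coda = ∅.
/e…i/ gap (V2→V3): /mz/ splits as /m/ + /z/ (/z/ is the longest suffix that is a licit onset).
/i…e/ gap (V3→V4): /zr/ — entire cluster is a permitted onset → onset /zr/, coda ∅.
/e…a/ gap (V4→V5): just /z/ — single C goes to the following onset.
So the parse is zwa.prem.zi.zre.zahr.
Syllable 5 is /zahr/ with coda /hr/, so it is closed.

closed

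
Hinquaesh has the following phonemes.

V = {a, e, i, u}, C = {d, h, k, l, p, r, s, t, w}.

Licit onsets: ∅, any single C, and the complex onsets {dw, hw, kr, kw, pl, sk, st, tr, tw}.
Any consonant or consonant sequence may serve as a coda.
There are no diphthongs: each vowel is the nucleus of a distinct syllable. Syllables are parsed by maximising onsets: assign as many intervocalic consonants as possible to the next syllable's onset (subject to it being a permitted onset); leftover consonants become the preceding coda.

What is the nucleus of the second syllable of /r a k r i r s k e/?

Nuclei (vowels): a, i, e → 3 syllables.
The second nucleus (vowel 2 from the left) is /i/.

i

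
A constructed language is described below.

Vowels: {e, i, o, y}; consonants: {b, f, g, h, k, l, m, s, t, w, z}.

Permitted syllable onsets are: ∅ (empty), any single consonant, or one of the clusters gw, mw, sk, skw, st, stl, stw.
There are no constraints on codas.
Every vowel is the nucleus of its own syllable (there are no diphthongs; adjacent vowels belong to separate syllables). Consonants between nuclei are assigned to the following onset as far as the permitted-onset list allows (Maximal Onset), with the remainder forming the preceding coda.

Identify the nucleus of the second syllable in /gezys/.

y

The vowels are e, y — 2 nuclei, so 2 syllables.
The second nucleus (vowel 2 from the left) is /y/.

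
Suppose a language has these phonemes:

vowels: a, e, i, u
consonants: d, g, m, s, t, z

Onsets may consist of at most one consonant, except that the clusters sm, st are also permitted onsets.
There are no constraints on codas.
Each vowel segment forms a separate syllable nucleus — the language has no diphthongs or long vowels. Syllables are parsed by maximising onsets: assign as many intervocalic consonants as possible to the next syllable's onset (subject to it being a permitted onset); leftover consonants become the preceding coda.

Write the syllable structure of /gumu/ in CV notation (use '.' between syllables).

The vowels are u, u — 2 nuclei, so 2 syllables.
/u…u/ gap (V1→V2): /m/ is a single consonant, so it becomes the next onset.
So the parse is gu.mu.
Mapping each syllable to C/V: /gu/ → CV, /mu/ → CV.

CV.CV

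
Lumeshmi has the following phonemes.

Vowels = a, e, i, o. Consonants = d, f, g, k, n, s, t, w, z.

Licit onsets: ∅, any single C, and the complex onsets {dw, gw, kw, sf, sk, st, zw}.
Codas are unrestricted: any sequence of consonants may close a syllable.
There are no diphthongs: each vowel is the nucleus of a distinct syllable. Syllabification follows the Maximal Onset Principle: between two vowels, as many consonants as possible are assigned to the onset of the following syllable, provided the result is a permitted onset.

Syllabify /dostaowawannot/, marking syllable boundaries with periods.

The vowels are o, a, o, a, a, o — 6 nuclei, so 6 syllables.
σ1/σ2 boundary: /st/ — entire cluster is a permitted onset → onset /st/, coda ∅.
σ2/σ3 boundary: nothing intervenes; syllable break is V.V.
σ3/σ4 boundary: just /w/ — single C goes to the following onset.
σ4/σ5 boundary: /w/ → onset of the next syllable (single consonants are always licit onsets).
σ5/σ6 boundary: /nn/ splits as /n/ + /n/ (/n/ is the longest suffix that is a licit onset).

do.sta.o.wa.wan.not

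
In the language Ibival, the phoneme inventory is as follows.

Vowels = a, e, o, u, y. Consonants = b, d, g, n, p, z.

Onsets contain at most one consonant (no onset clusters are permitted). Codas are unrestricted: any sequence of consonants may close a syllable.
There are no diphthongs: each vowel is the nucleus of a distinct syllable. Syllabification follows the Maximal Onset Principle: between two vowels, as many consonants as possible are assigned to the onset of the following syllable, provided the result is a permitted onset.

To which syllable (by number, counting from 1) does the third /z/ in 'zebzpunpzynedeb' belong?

The vowels are e, u, y, e, e — 5 nuclei, so 5 syllables.
Between /e/ (V1) and /u/ (V2): cluster /bzp/ — the longest permitted-onset suffix is /p/; onset = /p/, preceding coda = /bz/.
Between /u/ (V2) and /y/ (V3): /npz/; trying suffixes from longest down, /z/ is the first permitted one, so coda /np/ | onset /z/.
Between /y/ (V3) and /e/ (V4): just /n/ — single C goes to the following onset.
Between /e/ (V4) and /e/ (V5): just /d/ — single C goes to the following onset.
So the parse is zebz.punp.zy.ne.deb.
The third /z/ is in the onset of syllable 3 (/zy/).

3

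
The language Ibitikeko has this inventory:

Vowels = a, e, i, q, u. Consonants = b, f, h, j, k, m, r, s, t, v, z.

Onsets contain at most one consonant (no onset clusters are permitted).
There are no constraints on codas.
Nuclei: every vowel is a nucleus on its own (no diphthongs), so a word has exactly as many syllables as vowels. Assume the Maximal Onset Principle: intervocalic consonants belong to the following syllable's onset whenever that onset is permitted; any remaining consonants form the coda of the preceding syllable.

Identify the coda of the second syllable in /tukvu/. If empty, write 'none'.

none

Nuclei (vowels): u, u → 2 syllables.
Between /u/ (V1) and /u/ (V2): /kv/ splits as /k/ + /v/ (/v/ is the longest suffix that is a licit onset).
Syllabification: tuk.vu.
Syllable 2 is /vu/: onset /v/, nucleus /u/, coda ∅.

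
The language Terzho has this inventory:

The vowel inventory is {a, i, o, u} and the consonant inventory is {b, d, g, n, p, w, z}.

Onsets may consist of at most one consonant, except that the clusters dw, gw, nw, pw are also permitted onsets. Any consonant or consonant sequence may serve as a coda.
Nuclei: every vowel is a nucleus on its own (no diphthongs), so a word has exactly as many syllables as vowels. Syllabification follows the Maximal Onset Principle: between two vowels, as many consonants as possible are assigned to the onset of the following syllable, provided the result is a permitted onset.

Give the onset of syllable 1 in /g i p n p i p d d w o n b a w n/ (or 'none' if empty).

Nuclei (vowels): i, i, o, a → 4 syllables.
σ1/σ2 boundary: /pnp/ — longest licit onset from the right is /p/, leaving /pn/ as coda.
σ2/σ3 boundary: /pddw/ splits as /pd/ + /dw/ (/dw/ is the longest suffix that is a licit onset).
σ3/σ4 boundary: /nb/ — longest licit onset from the right is /b/, leaving /n/ as coda.
Syllabification: gipn.pipd.dwon.bawn.
Syllable 1 is /gipn/: onset /g/, nucleus /i/, coda /pn/.

g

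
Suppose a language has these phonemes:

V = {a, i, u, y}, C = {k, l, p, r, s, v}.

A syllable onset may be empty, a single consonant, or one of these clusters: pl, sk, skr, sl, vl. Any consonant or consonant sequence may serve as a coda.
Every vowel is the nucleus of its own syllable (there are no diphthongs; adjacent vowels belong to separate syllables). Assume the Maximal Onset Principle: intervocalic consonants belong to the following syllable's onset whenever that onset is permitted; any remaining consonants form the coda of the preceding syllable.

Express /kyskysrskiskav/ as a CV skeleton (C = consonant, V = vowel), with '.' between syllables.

Vowels present: y, y, i, a; each is a nucleus, giving 4 syllables.
V1 /y/ – V2 /y/: /sk/ — entire cluster is a permitted onset → onset /sk/, coda ∅.
V2 /y/ – V3 /i/: cluster /srsk/ — the longest permitted-onset suffix is /sk/; onset = /sk/, preceding coda = /sr/.
V3 /i/ – V4 /a/: /sk/ is a licit onset in full, so it all attaches to the next syllable.
Putting it together: ky.skysr.ski.skav.
Mapping each syllable to C/V: /ky/ → CV, /skysr/ → CCVCC, /ski/ → CCV, /skav/ → CCVC.

CV.CCVCC.CCV.CCVC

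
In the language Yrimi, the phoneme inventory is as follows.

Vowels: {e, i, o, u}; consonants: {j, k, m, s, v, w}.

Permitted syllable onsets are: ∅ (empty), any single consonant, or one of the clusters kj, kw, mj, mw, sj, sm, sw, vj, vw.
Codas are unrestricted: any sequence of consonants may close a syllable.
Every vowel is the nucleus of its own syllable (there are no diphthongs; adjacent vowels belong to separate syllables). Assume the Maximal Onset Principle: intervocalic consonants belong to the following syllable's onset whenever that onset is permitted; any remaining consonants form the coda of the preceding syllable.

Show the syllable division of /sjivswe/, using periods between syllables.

sjiv.swe

Vowels present: i, e; each is a nucleus, giving 2 syllables.
V1 /i/ – V2 /e/: /vsw/ splits as /v/ + /sw/ (/sw/ is the longest suffix that is a licit onset).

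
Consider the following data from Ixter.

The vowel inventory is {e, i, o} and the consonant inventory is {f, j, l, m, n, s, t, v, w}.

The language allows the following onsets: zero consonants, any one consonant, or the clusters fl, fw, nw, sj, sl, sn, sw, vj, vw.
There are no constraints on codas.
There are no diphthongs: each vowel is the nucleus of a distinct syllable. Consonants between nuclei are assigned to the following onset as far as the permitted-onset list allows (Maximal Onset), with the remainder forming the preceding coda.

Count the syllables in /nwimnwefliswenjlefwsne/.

The vowels are i, e, i, e, e, e — 6 nuclei, so 6 syllables.

6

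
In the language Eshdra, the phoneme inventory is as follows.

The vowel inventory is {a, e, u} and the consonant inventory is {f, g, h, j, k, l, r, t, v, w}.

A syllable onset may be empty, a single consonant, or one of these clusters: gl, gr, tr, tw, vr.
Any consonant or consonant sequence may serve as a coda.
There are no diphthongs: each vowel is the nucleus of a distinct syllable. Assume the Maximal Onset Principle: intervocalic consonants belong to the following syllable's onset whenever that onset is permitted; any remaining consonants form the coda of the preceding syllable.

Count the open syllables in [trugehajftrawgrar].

2

Vowels present: u, e, a, a, a; each is a nucleus, giving 5 syllables.
/u…e/ gap (V1→V2): /g/ is a single consonant, so it becomes the next onset.
/e…a/ gap (V2→V3): just /h/ — single C goes to the following onset.
/a…a/ gap (V3→V4): /jftr/ splits as /jf/ + /tr/ (/tr/ is the longest suffix that is a licit onset).
/a…a/ gap (V4→V5): /wgr/; trying suffixes from longest down, /gr/ is the first permitted one, so coda /w/ | onset /gr/.
So the parse is tru.ge.hajf.traw.grar.
Classifying each syllable: /tru/ (open), /ge/ (open), /hajf/ (closed), /traw/ (closed), /grar/ (closed).
Open syllables: 2.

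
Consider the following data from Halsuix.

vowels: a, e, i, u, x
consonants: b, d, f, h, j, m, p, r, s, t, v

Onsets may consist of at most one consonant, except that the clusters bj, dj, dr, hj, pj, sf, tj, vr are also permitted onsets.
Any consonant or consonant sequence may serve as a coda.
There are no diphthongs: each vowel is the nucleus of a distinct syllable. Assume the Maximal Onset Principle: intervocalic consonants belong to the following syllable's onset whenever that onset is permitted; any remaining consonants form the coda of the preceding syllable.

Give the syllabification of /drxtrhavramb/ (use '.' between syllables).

Nuclei (vowels): x, a, a → 3 syllables.
Between /x/ (V1) and /a/ (V2): /trh/ splits as /tr/ + /h/ (/h/ is the longest suffix that is a licit onset).
Between /a/ (V2) and /a/ (V3): /vr/ is a licit onset in full, so it all attaches to the next syllable.

drxtr.ha.vramb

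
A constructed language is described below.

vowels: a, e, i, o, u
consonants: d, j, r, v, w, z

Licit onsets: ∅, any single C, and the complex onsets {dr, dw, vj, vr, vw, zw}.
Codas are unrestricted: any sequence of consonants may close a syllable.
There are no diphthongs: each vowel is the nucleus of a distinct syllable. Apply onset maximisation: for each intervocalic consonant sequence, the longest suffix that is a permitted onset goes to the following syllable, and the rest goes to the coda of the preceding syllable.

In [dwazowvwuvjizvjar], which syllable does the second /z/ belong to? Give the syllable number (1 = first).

Vowels present: a, o, u, i, a; each is a nucleus, giving 5 syllables.
V1 /a/ – V2 /o/: /z/ is a single consonant, so it becomes the next onset.
V2 /o/ – V3 /u/: /wvw/; trying suffixes from longest down, /vw/ is the first permitted one, so coda /w/ | onset /vw/.
V3 /u/ – V4 /i/: /vj/ — entire cluster is a permitted onset → onset /vj/, coda ∅.
V4 /i/ – V5 /a/: /zvj/ splits as /z/ + /vj/ (/vj/ is the longest suffix that is a licit onset).
So the parse is dwa.zow.vwu.vjiz.vjar.
The second /z/ is in the coda of syllable 4 (/vjiz/).

4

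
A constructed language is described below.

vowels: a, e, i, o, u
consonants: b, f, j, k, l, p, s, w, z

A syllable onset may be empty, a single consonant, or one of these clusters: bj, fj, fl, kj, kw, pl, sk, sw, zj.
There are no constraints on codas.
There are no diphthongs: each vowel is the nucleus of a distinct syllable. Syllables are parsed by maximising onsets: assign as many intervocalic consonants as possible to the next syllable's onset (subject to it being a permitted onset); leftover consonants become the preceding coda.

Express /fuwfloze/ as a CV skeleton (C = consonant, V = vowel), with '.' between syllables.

CVC.CCV.CV

Nuclei (vowels): u, o, e → 3 syllables.
Between /u/ (V1) and /o/ (V2): /wfl/ splits as /w/ + /fl/ (/fl/ is the longest suffix that is a licit onset).
Between /o/ (V2) and /e/ (V3): /z/ is a single consonant, so it becomes the next onset.
Syllabification: fuw.flo.ze.
Mapping each syllable to C/V: /fuw/ → CVC, /flo/ → CCV, /ze/ → CV.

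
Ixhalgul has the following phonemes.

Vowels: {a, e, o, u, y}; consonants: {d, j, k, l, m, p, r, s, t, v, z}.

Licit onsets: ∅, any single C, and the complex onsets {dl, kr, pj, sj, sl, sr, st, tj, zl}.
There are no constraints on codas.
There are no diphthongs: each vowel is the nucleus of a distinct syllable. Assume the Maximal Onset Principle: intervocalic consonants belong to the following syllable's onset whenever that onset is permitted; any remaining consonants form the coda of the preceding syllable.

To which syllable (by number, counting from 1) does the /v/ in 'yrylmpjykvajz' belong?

4

Vowels present: y, y, y, a; each is a nucleus, giving 4 syllables.
σ1/σ2 boundary: /r/ is a single consonant, so it becomes the next onset.
σ2/σ3 boundary: /lmpj/ splits as /lm/ + /pj/ (/pj/ is the longest suffix that is a licit onset).
σ3/σ4 boundary: /kv/ — longest licit onset from the right is /v/, leaving /k/ as coda.
So the parse is y.rylm.pjyk.vajz.
The /v/ is in the onset of syllable 4 (/vajz/).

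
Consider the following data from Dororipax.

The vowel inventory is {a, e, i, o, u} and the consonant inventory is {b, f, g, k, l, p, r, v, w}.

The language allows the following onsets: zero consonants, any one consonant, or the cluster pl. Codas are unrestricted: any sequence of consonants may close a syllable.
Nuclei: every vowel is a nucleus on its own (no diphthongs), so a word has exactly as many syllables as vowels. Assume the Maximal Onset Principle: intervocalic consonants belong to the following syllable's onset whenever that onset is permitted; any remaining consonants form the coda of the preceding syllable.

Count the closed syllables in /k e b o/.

The vowels are e, o — 2 nuclei, so 2 syllables.
Between /e/ (V1) and /o/ (V2): /b/ is a single consonant, so it becomes the next onset.
Result: ke.bo.
Classifying each syllable: /ke/ (open), /bo/ (open).
Closed syllables: 0.

0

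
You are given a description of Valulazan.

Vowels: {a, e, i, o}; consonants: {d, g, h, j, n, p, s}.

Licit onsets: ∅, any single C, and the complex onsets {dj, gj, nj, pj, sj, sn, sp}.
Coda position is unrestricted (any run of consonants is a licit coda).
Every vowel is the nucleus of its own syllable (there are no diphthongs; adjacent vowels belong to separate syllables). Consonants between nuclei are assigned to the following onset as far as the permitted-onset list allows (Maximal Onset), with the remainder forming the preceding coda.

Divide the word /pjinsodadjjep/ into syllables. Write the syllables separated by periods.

pjin.so.dadj.jep

The vowels are i, o, a, e — 4 nuclei, so 4 syllables.
Between /i/ (V1) and /o/ (V2): /ns/; trying suffixes from longest down, /s/ is the first permitted one, so coda /n/ | onset /s/.
Between /o/ (V2) and /a/ (V3): /d/ → onset of the next syllable (single consonants are always licit onsets).
Between /a/ (V3) and /e/ (V4): /djj/; trying suffixes from longest down, /j/ is the first permitted one, so coda /dj/ | onset /j/.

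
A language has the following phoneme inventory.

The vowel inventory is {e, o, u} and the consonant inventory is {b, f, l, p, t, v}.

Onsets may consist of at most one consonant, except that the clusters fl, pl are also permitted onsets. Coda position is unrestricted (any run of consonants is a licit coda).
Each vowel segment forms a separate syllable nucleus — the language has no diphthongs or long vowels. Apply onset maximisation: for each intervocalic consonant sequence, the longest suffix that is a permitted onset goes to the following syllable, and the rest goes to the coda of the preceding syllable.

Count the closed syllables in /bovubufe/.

0

Nuclei (vowels): o, u, u, e → 4 syllables.
Between /o/ (V1) and /u/ (V2): /v/ → onset of the next syllable (single consonants are always licit onsets).
Between /u/ (V2) and /u/ (V3): just /b/ — single C goes to the following onset.
Between /u/ (V3) and /e/ (V4): /f/ → onset of the next syllable (single consonants are always licit onsets).
Syllabification: bo.vu.bu.fe.
Classifying each syllable: /bo/ (open), /vu/ (open), /bu/ (open), /fe/ (open).
Closed syllables: 0.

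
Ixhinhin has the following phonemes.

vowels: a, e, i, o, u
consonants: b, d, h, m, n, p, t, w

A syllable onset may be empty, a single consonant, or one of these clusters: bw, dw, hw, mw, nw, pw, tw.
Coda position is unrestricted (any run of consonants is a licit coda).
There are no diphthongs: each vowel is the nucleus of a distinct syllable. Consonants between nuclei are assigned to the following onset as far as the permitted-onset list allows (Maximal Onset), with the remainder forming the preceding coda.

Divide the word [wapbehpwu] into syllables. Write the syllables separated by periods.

Nuclei (vowels): a, e, u → 3 syllables.
V1 /a/ – V2 /e/: /pb/ — longest licit onset from the right is /b/, leaving /p/ as coda.
V2 /e/ – V3 /u/: cluster /hpw/ — the longest permitted-onset suffix is /pw/; onset = /pw/, preceding coda = /h/.

wap.beh.pwu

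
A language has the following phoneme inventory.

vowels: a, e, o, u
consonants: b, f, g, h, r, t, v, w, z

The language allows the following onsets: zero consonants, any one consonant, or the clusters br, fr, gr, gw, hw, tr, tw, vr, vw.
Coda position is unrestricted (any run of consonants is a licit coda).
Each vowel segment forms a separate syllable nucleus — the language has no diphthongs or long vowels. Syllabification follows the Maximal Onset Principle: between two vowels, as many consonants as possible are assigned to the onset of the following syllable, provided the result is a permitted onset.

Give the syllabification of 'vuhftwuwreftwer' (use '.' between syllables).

Vowels present: u, u, e, e; each is a nucleus, giving 4 syllables.
/u…u/ gap (V1→V2): /hftw/ splits as /hf/ + /tw/ (/tw/ is the longest suffix that is a licit onset).
/u…e/ gap (V2→V3): /wr/; trying suffixes from longest down, /r/ is the first permitted one, so coda /w/ | onset /r/.
/e…e/ gap (V3→V4): /ftw/ splits as /f/ + /tw/ (/tw/ is the longest suffix that is a licit onset).

vuhf.twuw.ref.twer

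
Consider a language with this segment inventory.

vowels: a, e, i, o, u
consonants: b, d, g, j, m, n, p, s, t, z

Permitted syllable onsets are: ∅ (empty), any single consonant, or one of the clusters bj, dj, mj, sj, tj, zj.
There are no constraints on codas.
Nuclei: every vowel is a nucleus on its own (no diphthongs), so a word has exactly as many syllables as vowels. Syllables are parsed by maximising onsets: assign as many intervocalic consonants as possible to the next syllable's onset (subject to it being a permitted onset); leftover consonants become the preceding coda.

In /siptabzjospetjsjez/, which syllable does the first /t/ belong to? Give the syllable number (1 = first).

Nuclei (vowels): i, a, o, e, e → 5 syllables.
V1 /i/ – V2 /a/: /pt/; trying suffixes from longest down, /t/ is the first permitted one, so coda /p/ | onset /t/.
V2 /a/ – V3 /o/: /bzj/; trying suffixes from longest down, /zj/ is the first permitted one, so coda /b/ | onset /zj/.
V3 /o/ – V4 /e/: /sp/ — longest licit onset from the right is /p/, leaving /s/ as coda.
V4 /e/ – V5 /e/: /tjsj/ — longest licit onset from the right is /sj/, leaving /tj/ as coda.
So the parse is sip.tab.zjos.petj.sjez.
The first /t/ is in the onset of syllable 2 (/tab/).

2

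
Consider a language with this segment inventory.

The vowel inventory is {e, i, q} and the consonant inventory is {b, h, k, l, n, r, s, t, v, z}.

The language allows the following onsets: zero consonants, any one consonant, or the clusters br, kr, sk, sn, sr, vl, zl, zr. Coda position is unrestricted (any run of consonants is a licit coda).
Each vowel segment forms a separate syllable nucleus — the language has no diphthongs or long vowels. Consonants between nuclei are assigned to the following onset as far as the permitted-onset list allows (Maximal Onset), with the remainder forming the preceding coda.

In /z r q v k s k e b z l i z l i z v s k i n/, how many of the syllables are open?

1

Vowels present: q, e, i, i, i; each is a nucleus, giving 5 syllables.
σ1/σ2 boundary: cluster /vksk/ — the longest permitted-onset suffix is /sk/; onset = /sk/, preceding coda = /vk/.
σ2/σ3 boundary: /bzl/ splits as /b/ + /zl/ (/zl/ is the longest suffix that is a licit onset).
σ3/σ4 boundary: /zl/ is a licit onset in full, so it all attaches to the next syllable.
σ4/σ5 boundary: cluster /zvsk/ — the longest permitted-onset suffix is /sk/; onset = /sk/, preceding coda = /zv/.
So the parse is zrqvk.skeb.zli.zlizv.skin.
Classifying each syllable: /zrqvk/ (closed), /skeb/ (closed), /zli/ (open), /zlizv/ (closed), /skin/ (closed).
Open syllables: 1.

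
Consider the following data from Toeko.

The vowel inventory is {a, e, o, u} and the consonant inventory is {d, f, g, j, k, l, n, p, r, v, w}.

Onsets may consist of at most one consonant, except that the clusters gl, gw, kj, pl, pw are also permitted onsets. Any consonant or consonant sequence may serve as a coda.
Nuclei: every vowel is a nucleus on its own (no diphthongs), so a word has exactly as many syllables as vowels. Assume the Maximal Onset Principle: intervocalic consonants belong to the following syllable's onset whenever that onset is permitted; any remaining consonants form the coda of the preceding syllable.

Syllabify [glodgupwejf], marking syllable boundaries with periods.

The vowels are o, u, e — 3 nuclei, so 3 syllables.
Between /o/ (V1) and /u/ (V2): /dg/ — longest licit onset from the right is /g/, leaving /d/ as coda.
Between /u/ (V2) and /e/ (V3): cluster /pw/ — /pw/ is itself a permitted onset, so the whole cluster goes right; preceding coda = ∅.

glod.gu.pwejf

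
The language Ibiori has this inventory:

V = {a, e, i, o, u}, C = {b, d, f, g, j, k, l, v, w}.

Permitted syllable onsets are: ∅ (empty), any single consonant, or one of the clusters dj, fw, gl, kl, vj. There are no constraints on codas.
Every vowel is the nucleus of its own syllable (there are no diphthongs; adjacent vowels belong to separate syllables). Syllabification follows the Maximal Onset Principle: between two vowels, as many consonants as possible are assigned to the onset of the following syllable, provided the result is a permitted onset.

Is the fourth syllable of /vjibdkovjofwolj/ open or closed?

Nuclei (vowels): i, o, o, o → 4 syllables.
Between /i/ (V1) and /o/ (V2): /bdk/ splits as /bd/ + /k/ (/k/ is the longest suffix that is a licit onset).
Between /o/ (V2) and /o/ (V3): /vj/ — entire cluster is a permitted onset → onset /vj/, coda ∅.
Between /o/ (V3) and /o/ (V4): cluster /fw/ — /fw/ is itself a permitted onset, so the whole cluster goes right; preceding coda = ∅.
Result: vjibd.ko.vjo.fwolj.
Syllable 4 is /fwolj/ with coda /lj/, so it is closed.

closed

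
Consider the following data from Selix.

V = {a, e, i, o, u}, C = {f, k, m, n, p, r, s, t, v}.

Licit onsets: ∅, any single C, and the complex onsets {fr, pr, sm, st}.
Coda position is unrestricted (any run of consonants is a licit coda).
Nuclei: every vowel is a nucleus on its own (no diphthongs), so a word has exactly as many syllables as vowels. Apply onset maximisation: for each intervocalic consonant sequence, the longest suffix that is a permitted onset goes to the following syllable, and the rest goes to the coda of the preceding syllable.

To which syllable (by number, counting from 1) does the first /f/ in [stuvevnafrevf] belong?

Vowels present: u, e, a, e; each is a nucleus, giving 4 syllables.
Between /u/ (V1) and /e/ (V2): /v/ → onset of the next syllable (single consonants are always licit onsets).
Between /e/ (V2) and /a/ (V3): cluster /vn/ — the longest permitted-onset suffix is /n/; onset = /n/, preceding coda = /v/.
Between /a/ (V3) and /e/ (V4): /fr/ — entire cluster is a permitted onset → onset /fr/, coda ∅.
So the parse is stu.vev.na.frevf.
The first /f/ is in the onset of syllable 4 (/frevf/).

4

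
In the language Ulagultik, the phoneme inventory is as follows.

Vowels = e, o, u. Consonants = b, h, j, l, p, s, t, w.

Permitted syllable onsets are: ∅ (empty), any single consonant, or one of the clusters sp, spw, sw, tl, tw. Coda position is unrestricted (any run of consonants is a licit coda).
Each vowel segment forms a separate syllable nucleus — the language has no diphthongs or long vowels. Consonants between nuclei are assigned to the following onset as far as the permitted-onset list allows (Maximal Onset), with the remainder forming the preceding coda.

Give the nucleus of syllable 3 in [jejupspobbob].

o

The vowels are e, u, o, o — 4 nuclei, so 4 syllables.
The third nucleus (vowel 3 from the left) is /o/.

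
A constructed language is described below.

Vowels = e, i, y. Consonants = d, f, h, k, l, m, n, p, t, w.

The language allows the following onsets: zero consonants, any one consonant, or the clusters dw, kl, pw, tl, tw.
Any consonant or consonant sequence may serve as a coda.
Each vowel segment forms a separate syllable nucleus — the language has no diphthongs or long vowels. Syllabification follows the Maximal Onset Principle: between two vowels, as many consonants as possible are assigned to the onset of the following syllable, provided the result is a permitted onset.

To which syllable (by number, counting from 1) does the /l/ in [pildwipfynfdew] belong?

1

Nuclei (vowels): i, i, y, e → 4 syllables.
/i…i/ gap (V1→V2): /ldw/; trying suffixes from longest down, /dw/ is the first permitted one, so coda /l/ | onset /dw/.
/i…y/ gap (V2→V3): /pf/ splits as /p/ + /f/ (/f/ is the longest suffix that is a licit onset).
/y…e/ gap (V3→V4): /nfd/; trying suffixes from longest down, /d/ is the first permitted one, so coda /nf/ | onset /d/.
So the parse is pil.dwip.fynf.dew.
The /l/ is in the coda of syllable 1 (/pil/).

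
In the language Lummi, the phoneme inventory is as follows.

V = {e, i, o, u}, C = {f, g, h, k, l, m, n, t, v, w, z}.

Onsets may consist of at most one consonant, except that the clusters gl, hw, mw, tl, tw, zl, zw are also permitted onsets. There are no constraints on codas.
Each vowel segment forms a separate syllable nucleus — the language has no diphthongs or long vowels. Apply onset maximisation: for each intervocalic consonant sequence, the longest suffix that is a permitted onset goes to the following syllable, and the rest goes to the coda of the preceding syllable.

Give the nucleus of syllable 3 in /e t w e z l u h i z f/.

u

Nuclei (vowels): e, e, u, i → 4 syllables.
The third nucleus (vowel 3 from the left) is /u/.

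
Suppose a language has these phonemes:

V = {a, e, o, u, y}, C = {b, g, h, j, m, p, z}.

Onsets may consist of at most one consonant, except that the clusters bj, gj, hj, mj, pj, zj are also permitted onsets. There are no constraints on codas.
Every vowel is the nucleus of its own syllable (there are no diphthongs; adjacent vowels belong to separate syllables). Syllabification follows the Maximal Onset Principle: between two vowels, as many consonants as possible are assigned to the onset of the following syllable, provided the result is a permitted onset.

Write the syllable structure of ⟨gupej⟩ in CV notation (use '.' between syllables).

Nuclei (vowels): u, e → 2 syllables.
V1 /u/ – V2 /e/: /p/ → onset of the next syllable (single consonants are always licit onsets).
Putting it together: gu.pej.
Mapping each syllable to C/V: /gu/ → CV, /pej/ → CVC.

CV.CVC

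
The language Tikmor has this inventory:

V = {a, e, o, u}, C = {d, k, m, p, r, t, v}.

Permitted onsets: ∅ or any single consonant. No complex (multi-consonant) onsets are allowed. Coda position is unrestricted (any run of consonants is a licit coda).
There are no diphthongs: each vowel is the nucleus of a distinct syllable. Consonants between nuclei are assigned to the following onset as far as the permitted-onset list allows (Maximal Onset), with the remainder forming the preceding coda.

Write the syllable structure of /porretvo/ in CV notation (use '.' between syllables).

CVC.CVC.CV

Nuclei (vowels): o, e, o → 3 syllables.
Between /o/ (V1) and /e/ (V2): /rr/ — longest licit onset from the right is /r/, leaving /r/ as coda.
Between /e/ (V2) and /o/ (V3): /tv/ — longest licit onset from the right is /v/, leaving /t/ as coda.
Result: por.ret.vo.
Mapping each syllable to C/V: /por/ → CVC, /ret/ → CVC, /vo/ → CV.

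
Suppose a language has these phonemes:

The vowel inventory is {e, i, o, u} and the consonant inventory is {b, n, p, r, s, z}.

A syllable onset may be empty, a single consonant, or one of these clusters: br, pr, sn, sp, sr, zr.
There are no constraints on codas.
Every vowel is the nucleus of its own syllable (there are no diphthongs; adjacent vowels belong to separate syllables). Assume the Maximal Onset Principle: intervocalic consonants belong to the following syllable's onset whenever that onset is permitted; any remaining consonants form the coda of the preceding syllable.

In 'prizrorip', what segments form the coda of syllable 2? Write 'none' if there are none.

The vowels are i, o, i — 3 nuclei, so 3 syllables.
V1 /i/ – V2 /o/: /zr/ is a licit onset in full, so it all attaches to the next syllable.
V2 /o/ – V3 /i/: just /r/ — single C goes to the following onset.
Syllabification: pri.zro.rip.
Syllable 2 is /zro/: onset /zr/, nucleus /o/, coda ∅.

none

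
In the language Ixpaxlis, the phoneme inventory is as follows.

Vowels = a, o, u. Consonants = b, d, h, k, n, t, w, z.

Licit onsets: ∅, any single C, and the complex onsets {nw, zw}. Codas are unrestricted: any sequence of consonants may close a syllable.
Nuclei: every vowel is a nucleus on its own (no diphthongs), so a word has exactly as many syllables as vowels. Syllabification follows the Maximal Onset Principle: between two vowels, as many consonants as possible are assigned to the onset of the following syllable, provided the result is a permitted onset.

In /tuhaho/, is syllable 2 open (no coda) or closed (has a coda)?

The vowels are u, a, o — 3 nuclei, so 3 syllables.
σ1/σ2 boundary: just /h/ — single C goes to the following onset.
σ2/σ3 boundary: /h/ is a single consonant, so it becomes the next onset.
Result: tu.ha.ho.
Syllable 2 is /ha/; it ends in its nucleus with no coda, so it is open.

open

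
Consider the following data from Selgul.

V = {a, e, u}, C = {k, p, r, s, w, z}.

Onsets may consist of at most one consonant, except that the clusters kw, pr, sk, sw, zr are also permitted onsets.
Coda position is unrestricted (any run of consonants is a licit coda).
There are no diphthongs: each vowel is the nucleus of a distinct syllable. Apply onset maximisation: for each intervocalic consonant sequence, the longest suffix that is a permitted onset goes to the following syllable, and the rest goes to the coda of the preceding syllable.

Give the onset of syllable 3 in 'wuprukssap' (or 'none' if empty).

s

Vowels present: u, u, a; each is a nucleus, giving 3 syllables.
Between /u/ (V1) and /u/ (V2): /pr/ is a licit onset in full, so it all attaches to the next syllable.
Between /u/ (V2) and /a/ (V3): /kss/; trying suffixes from longest down, /s/ is the first permitted one, so coda /ks/ | onset /s/.
Syllabification: wu.pruks.sap.
Syllable 3 is /sap/: onset /s/, nucleus /a/, coda /p/.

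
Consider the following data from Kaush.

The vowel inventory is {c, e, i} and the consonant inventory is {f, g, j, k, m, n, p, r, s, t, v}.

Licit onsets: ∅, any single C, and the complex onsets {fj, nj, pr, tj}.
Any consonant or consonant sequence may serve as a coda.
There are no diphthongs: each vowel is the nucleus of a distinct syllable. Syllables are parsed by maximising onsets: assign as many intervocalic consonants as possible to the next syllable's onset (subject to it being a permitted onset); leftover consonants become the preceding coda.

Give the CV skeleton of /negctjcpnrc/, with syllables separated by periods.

CV.CV.CCVCC.CV

Vowels present: e, c, c, c; each is a nucleus, giving 4 syllables.
/e…c/ gap (V1→V2): /g/ → onset of the next syllable (single consonants are always licit onsets).
/c…c/ gap (V2→V3): /tj/ — entire cluster is a permitted onset → onset /tj/, coda ∅.
/c…c/ gap (V3→V4): /pnr/ — longest licit onset from the right is /r/, leaving /pn/ as coda.
Syllabification: ne.gc.tjcpn.rc.
Mapping each syllable to C/V: /ne/ → CV, /gc/ → CV, /tjcpn/ → CCVCC, /rc/ → CV.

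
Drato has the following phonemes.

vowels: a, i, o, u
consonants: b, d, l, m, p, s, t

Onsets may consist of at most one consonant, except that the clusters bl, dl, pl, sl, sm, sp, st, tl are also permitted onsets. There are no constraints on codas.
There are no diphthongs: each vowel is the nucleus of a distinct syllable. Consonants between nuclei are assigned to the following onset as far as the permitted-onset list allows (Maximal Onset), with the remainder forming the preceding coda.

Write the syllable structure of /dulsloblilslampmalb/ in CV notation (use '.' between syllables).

CVC.CCV.CCVC.CCVCC.CVCC

Vowels present: u, o, i, a, a; each is a nucleus, giving 5 syllables.
Between /u/ (V1) and /o/ (V2): cluster /lsl/ — the longest permitted-onset suffix is /sl/; onset = /sl/, preceding coda = /l/.
Between /o/ (V2) and /i/ (V3): /bl/ — entire cluster is a permitted onset → onset /bl/, coda ∅.
Between /i/ (V3) and /a/ (V4): cluster /lsl/ — the longest permitted-onset suffix is /sl/; onset = /sl/, preceding coda = /l/.
Between /a/ (V4) and /a/ (V5): /mpm/ — longest licit onset from the right is /m/, leaving /mp/ as coda.
Result: dul.slo.blil.slamp.malb.
Mapping each syllable to C/V: /dul/ → CVC, /slo/ → CCV, /blil/ → CCVC, /slamp/ → CCVCC, /malb/ → CVCC.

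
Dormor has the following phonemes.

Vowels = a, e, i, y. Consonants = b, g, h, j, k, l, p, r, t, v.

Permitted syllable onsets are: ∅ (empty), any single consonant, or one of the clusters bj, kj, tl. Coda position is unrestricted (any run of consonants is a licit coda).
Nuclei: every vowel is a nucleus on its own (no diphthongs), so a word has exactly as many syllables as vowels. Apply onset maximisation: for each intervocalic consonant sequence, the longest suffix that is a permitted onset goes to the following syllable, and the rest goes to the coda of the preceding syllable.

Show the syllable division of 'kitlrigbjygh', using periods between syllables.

kitl.rig.bjygh

The vowels are i, i, y — 3 nuclei, so 3 syllables.
σ1/σ2 boundary: /tlr/ — longest licit onset from the right is /r/, leaving /tl/ as coda.
σ2/σ3 boundary: /gbj/; trying suffixes from longest down, /bj/ is the first permitted one, so coda /g/ | onset /bj/.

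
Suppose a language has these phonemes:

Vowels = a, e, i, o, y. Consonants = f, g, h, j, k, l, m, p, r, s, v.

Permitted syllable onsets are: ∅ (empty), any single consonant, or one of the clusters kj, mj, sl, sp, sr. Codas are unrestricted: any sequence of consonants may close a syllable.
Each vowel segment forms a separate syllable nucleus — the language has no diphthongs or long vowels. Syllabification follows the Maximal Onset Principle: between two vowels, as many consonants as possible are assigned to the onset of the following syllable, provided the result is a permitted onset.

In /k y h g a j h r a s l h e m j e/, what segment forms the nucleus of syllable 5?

e

Vowels present: y, a, a, e, e; each is a nucleus, giving 5 syllables.
The fifth nucleus (vowel 5 from the left) is /e/.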